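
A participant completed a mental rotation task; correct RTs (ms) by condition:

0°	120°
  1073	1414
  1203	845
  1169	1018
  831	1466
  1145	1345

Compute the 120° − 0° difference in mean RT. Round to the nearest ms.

M(0°) = 5421/5 = 1084.200
M(120°) = 6088/5 = 1217.600
Difference = 1217.600 − 1084.200 = 133.400 ms

133 ms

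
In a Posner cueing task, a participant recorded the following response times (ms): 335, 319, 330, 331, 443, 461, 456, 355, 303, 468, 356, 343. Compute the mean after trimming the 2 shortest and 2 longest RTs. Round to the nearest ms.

Sorted: 303, 319, 330, 331, 335, 343, 355, 356, 443, 456, 461, 468
Drop lowest 2 (303, 319) and highest 2 (461, 468)
Remaining (n=8): Σ = 2949, mean = 2949/8 = 368.625

369 ms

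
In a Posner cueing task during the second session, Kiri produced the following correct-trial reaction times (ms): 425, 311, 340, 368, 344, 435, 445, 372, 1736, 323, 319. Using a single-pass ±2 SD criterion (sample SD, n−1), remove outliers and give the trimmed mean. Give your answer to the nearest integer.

n = 11, ΣRT = 5418, M = 492.545
Σ(x−M)² = 1723514.73; s = √(1723514.73/10) = 415.152
Cutoffs: 492.545 ± 2·415.152 → [-337.8, 1322.9]
Outside: 1736 → excluded.
Retained (n=10): Σ = 3682, mean = 3682/10 = 368.200

368 ms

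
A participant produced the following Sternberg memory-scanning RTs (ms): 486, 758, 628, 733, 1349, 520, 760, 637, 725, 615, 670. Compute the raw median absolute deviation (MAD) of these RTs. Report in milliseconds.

Sorted: 486, 520, 615, 628, 637, 670, 725, 733, 758, 760, 1349 → median = 670
|x − 670|: 184, 88, 42, 63, 679, 150, 90, 33, 55, 55, 0
Sorted deviations: 0, 33, 42, 55, 55, 63, 88, 90, 150, 184, 679 → MAD = 63

63 ms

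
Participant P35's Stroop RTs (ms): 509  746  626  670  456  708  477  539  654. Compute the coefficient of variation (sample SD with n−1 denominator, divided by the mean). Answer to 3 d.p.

0.177

n = 9, Σ = 5385, M = 598.3333
Σ(x−M)² = 89314.000; s = √(89314.000/8) = 105.6610
CV = 105.6610 / 598.3333 = 0.17659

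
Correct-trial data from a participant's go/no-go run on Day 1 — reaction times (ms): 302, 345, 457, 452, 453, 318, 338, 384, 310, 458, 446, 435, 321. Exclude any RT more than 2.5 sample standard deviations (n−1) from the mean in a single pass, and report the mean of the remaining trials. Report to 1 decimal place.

n = 13, ΣRT = 5019, M = 386.077
Σ(x−M)² = 50740.92; s = √(50740.92/12) = 65.026
Cutoffs: 386.077 ± 2.5·65.026 → [223.5, 548.6]
No RTs fall outside the cutoffs; all 13 retained. Mean = 5019/13 = 386.077

386.1 ms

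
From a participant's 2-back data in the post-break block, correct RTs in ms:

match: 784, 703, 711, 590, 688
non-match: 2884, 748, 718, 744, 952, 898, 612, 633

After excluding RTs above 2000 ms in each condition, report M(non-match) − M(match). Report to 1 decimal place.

non-match: exclude 2884
M(match) = 3476/5 = 695.200
M(non-match) = 5305/7 = 757.857
Difference = 757.857 − 695.200 = 62.657 ms

62.7 ms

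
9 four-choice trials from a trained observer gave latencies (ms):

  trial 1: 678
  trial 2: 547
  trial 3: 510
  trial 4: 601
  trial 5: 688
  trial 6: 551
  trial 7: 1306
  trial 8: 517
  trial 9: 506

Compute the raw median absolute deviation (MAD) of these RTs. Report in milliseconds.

45 ms

Sorted: 506, 510, 517, 547, 551, 601, 678, 688, 1306 → median = 551
|x − 551|: 127, 4, 41, 50, 137, 0, 755, 34, 45
Sorted deviations: 0, 4, 34, 41, 45, 50, 127, 137, 755 → MAD = 45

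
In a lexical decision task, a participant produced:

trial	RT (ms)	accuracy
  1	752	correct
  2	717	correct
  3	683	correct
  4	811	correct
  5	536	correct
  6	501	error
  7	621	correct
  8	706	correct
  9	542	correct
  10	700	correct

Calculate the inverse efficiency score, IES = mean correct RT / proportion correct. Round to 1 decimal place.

Correct trials (n=9): 752, 717, 683, 811, 536, 621, 706, 542, 700
Mean correct RT = 6068/9 = 674.2222 ms
Proportion correct = 9/10
IES = 674.2222 / (9/10) = 749.136 ms

749.1 ms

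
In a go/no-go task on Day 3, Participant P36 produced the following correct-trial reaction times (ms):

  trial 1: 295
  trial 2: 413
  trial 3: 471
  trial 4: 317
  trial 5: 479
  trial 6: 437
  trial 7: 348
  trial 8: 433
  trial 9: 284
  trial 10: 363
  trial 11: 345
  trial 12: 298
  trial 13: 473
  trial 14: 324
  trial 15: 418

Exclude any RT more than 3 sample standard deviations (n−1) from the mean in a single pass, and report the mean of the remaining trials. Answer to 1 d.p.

n = 15, ΣRT = 5698, M = 379.867
Σ(x−M)² = 68129.73; s = √(68129.73/14) = 69.760
Cutoffs: 379.867 ± 3·69.760 → [170.6, 589.1]
No RTs fall outside the cutoffs; all 15 retained. Mean = 5698/15 = 379.867

379.9 ms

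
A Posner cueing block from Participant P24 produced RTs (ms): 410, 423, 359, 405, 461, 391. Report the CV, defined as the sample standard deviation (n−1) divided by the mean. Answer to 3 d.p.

n = 6, Σ = 2449, M = 408.1667
Σ(x−M)² = 5736.833; s = √(5736.833/5) = 33.8728
CV = 33.8728 / 408.1667 = 0.08299

0.083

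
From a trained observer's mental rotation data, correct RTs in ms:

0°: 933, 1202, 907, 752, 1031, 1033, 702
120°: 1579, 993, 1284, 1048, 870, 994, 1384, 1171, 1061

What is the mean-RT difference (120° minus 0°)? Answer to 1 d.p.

M(0°) = 6560/7 = 937.143
M(120°) = 10384/9 = 1153.778
Difference = 1153.778 − 937.143 = 216.635 ms

216.6 ms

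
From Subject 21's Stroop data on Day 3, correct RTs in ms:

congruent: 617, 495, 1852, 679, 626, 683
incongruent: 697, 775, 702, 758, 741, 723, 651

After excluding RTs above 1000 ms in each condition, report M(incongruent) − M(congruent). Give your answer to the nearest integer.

101 ms

congruent: exclude 1852
M(congruent) = 3100/5 = 620.000
M(incongruent) = 5047/7 = 721.000
Difference = 721.000 − 620.000 = 101.000 ms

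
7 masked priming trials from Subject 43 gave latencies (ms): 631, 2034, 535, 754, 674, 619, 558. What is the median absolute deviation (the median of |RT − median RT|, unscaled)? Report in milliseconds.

73 ms

Sorted: 535, 558, 619, 631, 674, 754, 2034 → median = 631
|x − 631|: 0, 1403, 96, 123, 43, 12, 73
Sorted deviations: 0, 12, 43, 73, 96, 123, 1403 → MAD = 73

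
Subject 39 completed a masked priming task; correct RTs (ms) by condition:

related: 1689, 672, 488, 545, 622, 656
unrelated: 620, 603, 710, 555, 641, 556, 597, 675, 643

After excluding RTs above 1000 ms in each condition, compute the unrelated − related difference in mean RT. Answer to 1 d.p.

25.6 ms

related: exclude 1689
M(related) = 2983/5 = 596.600
M(unrelated) = 5600/9 = 622.222
Difference = 622.222 − 596.600 = 25.622 ms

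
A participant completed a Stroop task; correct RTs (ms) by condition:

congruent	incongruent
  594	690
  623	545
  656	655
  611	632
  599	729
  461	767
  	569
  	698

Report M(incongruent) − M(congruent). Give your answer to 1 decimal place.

M(congruent) = 3544/6 = 590.667
M(incongruent) = 5285/8 = 660.625
Difference = 660.625 − 590.667 = 69.958 ms

70.0 ms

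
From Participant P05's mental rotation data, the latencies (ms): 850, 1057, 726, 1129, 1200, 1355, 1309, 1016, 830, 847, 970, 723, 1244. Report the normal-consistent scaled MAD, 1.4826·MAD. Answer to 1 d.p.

272.8 ms

Sorted: 723, 726, 830, 847, 850, 970, 1016, 1057, 1129, 1200, 1244, 1309, 1355 → median = 1016
|x − 1016| sorted: 0, 41, 46, 113, 166, 169, 184, 186, 228, 290, 293, 293, 339 → MAD = 184
Robust SD ≈ 1.4826 × 184 = 272.798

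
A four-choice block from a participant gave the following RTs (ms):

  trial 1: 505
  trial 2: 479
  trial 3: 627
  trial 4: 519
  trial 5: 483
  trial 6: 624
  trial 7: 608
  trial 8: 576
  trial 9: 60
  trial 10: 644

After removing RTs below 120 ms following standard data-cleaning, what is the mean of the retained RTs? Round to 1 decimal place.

562.8 ms

Excluded: 60
Retained (n=9): Σ = 5065
Mean = 5065/9 = 562.7778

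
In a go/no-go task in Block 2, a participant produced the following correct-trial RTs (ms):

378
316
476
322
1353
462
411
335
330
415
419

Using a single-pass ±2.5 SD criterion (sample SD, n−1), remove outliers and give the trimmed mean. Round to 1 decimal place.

n = 11, ΣRT = 5217, M = 474.273
Σ(x−M)² = 880604.18; s = √(880604.18/10) = 296.750
Cutoffs: 474.273 ± 2.5·296.750 → [-267.6, 1216.1]
Outside: 1353 → excluded.
Retained (n=10): Σ = 3864, mean = 3864/10 = 386.400

386.4 ms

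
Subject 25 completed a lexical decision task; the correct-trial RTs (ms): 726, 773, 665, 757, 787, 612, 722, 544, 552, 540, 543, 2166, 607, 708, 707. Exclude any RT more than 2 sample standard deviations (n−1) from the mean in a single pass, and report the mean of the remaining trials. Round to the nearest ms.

n = 15, ΣRT = 11409, M = 760.600
Σ(x−M)² = 2225597.60; s = √(2225597.60/14) = 398.712
Cutoffs: 760.600 ± 2·398.712 → [-36.8, 1558.0]
Outside: 2166 → excluded.
Retained (n=14): Σ = 9243, mean = 9243/14 = 660.214

660 ms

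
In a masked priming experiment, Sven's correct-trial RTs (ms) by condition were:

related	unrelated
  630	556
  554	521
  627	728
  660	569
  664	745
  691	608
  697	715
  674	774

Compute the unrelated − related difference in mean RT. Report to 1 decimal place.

M(related) = 5197/8 = 649.625
M(unrelated) = 5216/8 = 652.000
Difference = 652.000 − 649.625 = 2.375 ms

2.4 ms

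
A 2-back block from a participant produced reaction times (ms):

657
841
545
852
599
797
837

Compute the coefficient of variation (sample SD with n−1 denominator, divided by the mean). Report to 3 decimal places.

0.176

n = 7, Σ = 5128, M = 732.5714
Σ(x−M)² = 99811.714; s = √(99811.714/6) = 128.9778
CV = 128.9778 / 732.5714 = 0.17606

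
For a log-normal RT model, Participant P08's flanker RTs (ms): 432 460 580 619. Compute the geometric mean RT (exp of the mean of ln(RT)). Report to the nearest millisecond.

517 ms

ln(RT): 6.0684, 6.1312, 6.3630, 6.4281
Mean ln(RT) = 24.9908/4 = 6.24770
Geometric mean = exp(6.24770) = 516.82 ms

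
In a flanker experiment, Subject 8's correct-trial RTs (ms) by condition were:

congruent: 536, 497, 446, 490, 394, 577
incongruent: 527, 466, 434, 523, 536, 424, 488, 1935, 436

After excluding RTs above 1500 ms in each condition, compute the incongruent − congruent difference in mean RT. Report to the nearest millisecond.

-11 ms

incongruent: exclude 1935
M(congruent) = 2940/6 = 490.000
M(incongruent) = 3834/8 = 479.250
Difference = 479.250 − 490.000 = -10.750 ms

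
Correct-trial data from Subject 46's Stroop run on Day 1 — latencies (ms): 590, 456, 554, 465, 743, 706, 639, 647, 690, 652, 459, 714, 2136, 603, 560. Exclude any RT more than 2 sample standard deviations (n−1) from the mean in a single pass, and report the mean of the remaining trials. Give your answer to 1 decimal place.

605.6 ms

n = 15, ΣRT = 10614, M = 707.600
Σ(x−M)² = 2307511.60; s = √(2307511.60/14) = 405.983
Cutoffs: 707.600 ± 2·405.983 → [-104.4, 1519.6]
Outside: 2136 → excluded.
Retained (n=14): Σ = 8478, mean = 8478/14 = 605.571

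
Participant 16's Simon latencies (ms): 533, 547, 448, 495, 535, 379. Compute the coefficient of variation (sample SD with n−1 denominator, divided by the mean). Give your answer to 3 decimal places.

0.133

n = 6, Σ = 2937, M = 489.5000
Σ(x−M)² = 21231.500; s = √(21231.500/5) = 65.1636
CV = 65.1636 / 489.5000 = 0.13312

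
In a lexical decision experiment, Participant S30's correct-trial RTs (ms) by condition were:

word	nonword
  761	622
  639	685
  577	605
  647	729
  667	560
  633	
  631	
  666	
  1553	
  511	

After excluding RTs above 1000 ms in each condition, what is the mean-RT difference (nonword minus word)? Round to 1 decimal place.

3.3 ms

word: exclude 1553
M(word) = 5732/9 = 636.889
M(nonword) = 3201/5 = 640.200
Difference = 640.200 − 636.889 = 3.311 ms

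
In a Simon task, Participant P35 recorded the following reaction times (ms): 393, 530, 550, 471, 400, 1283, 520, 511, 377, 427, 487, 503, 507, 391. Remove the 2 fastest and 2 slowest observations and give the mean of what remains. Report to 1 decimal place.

474.9 ms

Sorted: 377, 391, 393, 400, 427, 471, 487, 503, 507, 511, 520, 530, 550, 1283
Drop lowest 2 (377, 391) and highest 2 (550, 1283)
Remaining (n=10): Σ = 4749, mean = 4749/10 = 474.900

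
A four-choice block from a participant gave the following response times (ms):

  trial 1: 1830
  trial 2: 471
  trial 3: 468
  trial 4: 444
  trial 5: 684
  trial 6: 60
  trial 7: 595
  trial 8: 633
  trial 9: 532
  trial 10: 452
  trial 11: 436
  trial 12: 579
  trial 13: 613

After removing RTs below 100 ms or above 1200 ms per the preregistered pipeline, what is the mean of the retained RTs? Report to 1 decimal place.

Excluded: 60, 1830
Retained (n=11): Σ = 5907
Mean = 5907/11 = 537.0000

537.0 ms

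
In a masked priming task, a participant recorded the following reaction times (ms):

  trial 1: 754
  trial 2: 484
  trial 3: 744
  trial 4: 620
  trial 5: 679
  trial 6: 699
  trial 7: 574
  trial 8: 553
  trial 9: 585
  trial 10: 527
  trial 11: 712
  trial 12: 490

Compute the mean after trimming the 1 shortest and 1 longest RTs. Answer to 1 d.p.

Sorted: 484, 490, 527, 553, 574, 585, 620, 679, 699, 712, 744, 754
Drop lowest 1 (484) and highest 1 (754)
Remaining (n=10): Σ = 6183, mean = 6183/10 = 618.300

618.3 ms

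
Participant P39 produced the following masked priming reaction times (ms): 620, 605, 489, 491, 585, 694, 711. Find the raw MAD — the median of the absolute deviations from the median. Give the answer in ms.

Sorted: 489, 491, 585, 605, 620, 694, 711 → median = 605
|x − 605|: 15, 0, 116, 114, 20, 89, 106
Sorted deviations: 0, 15, 20, 89, 106, 114, 116 → MAD = 89

89 ms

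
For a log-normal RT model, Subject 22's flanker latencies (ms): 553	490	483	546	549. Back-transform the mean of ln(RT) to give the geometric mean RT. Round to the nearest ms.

523 ms

ln(RT): 6.3154, 6.1944, 6.1800, 6.3026, 6.3081
Mean ln(RT) = 31.3005/5 = 6.26010
Geometric mean = exp(6.26010) = 523.27 ms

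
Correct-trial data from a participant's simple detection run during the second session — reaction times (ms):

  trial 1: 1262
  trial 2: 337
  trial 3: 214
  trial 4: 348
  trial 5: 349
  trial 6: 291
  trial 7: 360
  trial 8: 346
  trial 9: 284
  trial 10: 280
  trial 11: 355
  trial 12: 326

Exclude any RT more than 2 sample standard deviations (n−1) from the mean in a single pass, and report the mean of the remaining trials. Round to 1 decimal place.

n = 12, ΣRT = 4752, M = 396.000
Σ(x−M)² = 838476.00; s = √(838476.00/11) = 276.089
Cutoffs: 396.000 ± 2·276.089 → [-156.2, 948.2]
Outside: 1262 → excluded.
Retained (n=11): Σ = 3490, mean = 3490/11 = 317.273

317.3 ms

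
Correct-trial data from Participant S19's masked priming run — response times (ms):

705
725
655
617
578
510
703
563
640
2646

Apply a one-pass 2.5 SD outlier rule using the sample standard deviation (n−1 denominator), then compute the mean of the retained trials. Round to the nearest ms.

n = 10, ΣRT = 8342, M = 834.200
Σ(x−M)² = 3689745.60; s = √(3689745.60/9) = 640.290
Cutoffs: 834.200 ± 2.5·640.290 → [-766.5, 2434.9]
Outside: 2646 → excluded.
Retained (n=9): Σ = 5696, mean = 5696/9 = 632.889

633 ms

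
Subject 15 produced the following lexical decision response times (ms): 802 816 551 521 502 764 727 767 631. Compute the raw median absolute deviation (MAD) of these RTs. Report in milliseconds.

89 ms

Sorted: 502, 521, 551, 631, 727, 764, 767, 802, 816 → median = 727
|x − 727|: 75, 89, 176, 206, 225, 37, 0, 40, 96
Sorted deviations: 0, 37, 40, 75, 89, 96, 176, 206, 225 → MAD = 89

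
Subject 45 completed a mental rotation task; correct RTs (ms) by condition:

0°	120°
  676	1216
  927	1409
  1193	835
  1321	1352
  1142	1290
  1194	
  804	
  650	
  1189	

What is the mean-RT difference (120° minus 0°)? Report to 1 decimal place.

209.7 ms

M(0°) = 9096/9 = 1010.667
M(120°) = 6102/5 = 1220.400
Difference = 1220.400 − 1010.667 = 209.733 ms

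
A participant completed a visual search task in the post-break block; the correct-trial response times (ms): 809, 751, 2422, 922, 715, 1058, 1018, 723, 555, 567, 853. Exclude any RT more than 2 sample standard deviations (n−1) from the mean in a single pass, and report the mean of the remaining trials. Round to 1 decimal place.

797.1 ms

n = 11, ΣRT = 10393, M = 944.818
Σ(x−M)² = 2661919.64; s = √(2661919.64/10) = 515.938
Cutoffs: 944.818 ± 2·515.938 → [-87.1, 1976.7]
Outside: 2422 → excluded.
Retained (n=10): Σ = 7971, mean = 7971/10 = 797.100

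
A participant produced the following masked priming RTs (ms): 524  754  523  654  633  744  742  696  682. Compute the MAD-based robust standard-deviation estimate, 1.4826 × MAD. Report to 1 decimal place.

Sorted: 523, 524, 633, 654, 682, 696, 742, 744, 754 → median = 682
|x − 682| sorted: 0, 14, 28, 49, 60, 62, 72, 158, 159 → MAD = 60
Robust SD ≈ 1.4826 × 60 = 88.956

89.0 ms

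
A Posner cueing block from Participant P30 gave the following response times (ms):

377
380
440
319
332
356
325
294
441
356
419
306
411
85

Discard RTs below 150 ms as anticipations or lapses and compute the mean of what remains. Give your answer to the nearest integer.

Excluded: 85
Retained (n=13): Σ = 4756
Mean = 4756/13 = 365.8462

366 ms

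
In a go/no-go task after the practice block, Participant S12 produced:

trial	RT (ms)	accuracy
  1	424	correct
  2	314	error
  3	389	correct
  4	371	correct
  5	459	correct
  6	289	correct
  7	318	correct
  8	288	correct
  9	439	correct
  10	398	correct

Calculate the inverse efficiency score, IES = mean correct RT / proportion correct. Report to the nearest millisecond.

Correct trials (n=9): 424, 389, 371, 459, 289, 318, 288, 439, 398
Mean correct RT = 3375/9 = 375.0000 ms
Proportion correct = 9/10
IES = 375.0000 / (9/10) = 416.667 ms

417 ms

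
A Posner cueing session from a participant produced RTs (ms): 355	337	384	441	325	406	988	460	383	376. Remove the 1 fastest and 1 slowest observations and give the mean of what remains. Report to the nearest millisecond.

Sorted: 325, 337, 355, 376, 383, 384, 406, 441, 460, 988
Drop lowest 1 (325) and highest 1 (988)
Remaining (n=8): Σ = 3142, mean = 3142/8 = 392.750

393 ms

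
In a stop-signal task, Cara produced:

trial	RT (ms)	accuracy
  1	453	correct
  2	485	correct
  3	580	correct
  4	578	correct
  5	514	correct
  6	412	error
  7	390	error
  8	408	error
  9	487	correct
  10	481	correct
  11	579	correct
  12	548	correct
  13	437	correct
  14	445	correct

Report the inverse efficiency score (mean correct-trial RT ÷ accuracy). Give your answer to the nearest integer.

646 ms

Correct trials (n=11): 453, 485, 580, 578, 514, 487, 481, 579, 548, 437, 445
Mean correct RT = 5587/11 = 507.9091 ms
Proportion correct = 11/14
IES = 507.9091 / (11/14) = 646.430 ms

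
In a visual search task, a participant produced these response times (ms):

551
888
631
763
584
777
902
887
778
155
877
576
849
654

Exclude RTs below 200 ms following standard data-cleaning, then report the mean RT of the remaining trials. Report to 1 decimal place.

Excluded: 155
Retained (n=13): Σ = 9717
Mean = 9717/13 = 747.4615

747.5 ms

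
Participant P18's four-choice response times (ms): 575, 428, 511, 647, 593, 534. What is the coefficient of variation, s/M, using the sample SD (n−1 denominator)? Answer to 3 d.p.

n = 6, Σ = 3288, M = 548.0000
Σ(x−M)² = 28520.000; s = √(28520.000/5) = 75.5248
CV = 75.5248 / 548.0000 = 0.13782

0.138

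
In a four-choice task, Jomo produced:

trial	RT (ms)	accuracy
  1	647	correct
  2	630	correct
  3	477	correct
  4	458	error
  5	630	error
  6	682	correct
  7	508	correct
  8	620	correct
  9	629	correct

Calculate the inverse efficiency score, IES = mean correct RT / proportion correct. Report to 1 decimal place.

Correct trials (n=7): 647, 630, 477, 682, 508, 620, 629
Mean correct RT = 4193/7 = 599.0000 ms
Proportion correct = 7/9
IES = 599.0000 / (7/9) = 770.143 ms

770.1 ms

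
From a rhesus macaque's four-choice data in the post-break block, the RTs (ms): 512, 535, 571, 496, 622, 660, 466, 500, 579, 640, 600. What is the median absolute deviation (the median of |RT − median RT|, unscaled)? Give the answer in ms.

59 ms

Sorted: 466, 496, 500, 512, 535, 571, 579, 600, 622, 640, 660 → median = 571
|x − 571|: 59, 36, 0, 75, 51, 89, 105, 71, 8, 69, 29
Sorted deviations: 0, 8, 29, 36, 51, 59, 69, 71, 75, 89, 105 → MAD = 59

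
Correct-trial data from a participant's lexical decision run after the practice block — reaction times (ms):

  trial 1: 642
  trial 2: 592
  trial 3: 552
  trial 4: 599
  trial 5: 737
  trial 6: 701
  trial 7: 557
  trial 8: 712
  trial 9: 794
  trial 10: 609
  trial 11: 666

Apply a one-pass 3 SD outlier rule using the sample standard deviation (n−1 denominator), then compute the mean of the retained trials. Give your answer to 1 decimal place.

n = 11, ΣRT = 7161, M = 651.000
Σ(x−M)² = 60958.00; s = √(60958.00/10) = 78.076
Cutoffs: 651.000 ± 3·78.076 → [416.8, 885.2]
No RTs fall outside the cutoffs; all 11 retained. Mean = 7161/11 = 651.000

651.0 ms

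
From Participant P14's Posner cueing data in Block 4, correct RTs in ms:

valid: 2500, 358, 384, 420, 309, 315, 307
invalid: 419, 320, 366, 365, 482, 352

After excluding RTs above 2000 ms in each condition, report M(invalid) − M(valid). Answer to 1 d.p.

35.2 ms

valid: exclude 2500
M(valid) = 2093/6 = 348.833
M(invalid) = 2304/6 = 384.000
Difference = 384.000 − 348.833 = 35.167 ms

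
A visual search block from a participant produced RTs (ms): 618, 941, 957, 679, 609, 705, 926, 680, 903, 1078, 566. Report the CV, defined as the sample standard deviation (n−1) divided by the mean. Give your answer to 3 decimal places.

0.223

n = 11, Σ = 8662, M = 787.4545
Σ(x−M)² = 308994.727; s = √(308994.727/10) = 175.7825
CV = 175.7825 / 787.4545 = 0.22323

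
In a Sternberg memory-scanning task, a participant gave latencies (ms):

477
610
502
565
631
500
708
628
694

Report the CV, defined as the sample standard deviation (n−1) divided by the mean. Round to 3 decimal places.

n = 9, Σ = 5315, M = 590.5556
Σ(x−M)² = 57500.222; s = √(57500.222/8) = 84.7793
CV = 84.7793 / 590.5556 = 0.14356

0.144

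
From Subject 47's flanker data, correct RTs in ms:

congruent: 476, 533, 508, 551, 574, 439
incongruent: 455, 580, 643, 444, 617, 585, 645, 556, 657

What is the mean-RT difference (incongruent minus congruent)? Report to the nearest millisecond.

M(congruent) = 3081/6 = 513.500
M(incongruent) = 5182/9 = 575.778
Difference = 575.778 − 513.500 = 62.278 ms

62 ms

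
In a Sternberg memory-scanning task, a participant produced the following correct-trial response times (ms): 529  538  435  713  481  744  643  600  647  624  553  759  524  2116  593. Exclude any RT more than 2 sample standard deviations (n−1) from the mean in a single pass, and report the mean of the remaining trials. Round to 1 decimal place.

n = 15, ΣRT = 10499, M = 699.933
Σ(x−M)² = 2270180.93; s = √(2270180.93/14) = 402.686
Cutoffs: 699.933 ± 2·402.686 → [-105.4, 1505.3]
Outside: 2116 → excluded.
Retained (n=14): Σ = 8383, mean = 8383/14 = 598.786

598.8 ms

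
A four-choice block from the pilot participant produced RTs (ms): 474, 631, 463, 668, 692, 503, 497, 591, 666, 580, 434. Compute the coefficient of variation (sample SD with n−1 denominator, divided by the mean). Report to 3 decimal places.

0.165

n = 11, Σ = 6199, M = 563.5455
Σ(x−M)² = 86486.727; s = √(86486.727/10) = 92.9982
CV = 92.9982 / 563.5455 = 0.16502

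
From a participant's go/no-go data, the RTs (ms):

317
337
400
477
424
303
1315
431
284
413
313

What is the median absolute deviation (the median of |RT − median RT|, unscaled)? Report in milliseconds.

Sorted: 284, 303, 313, 317, 337, 400, 413, 424, 431, 477, 1315 → median = 400
|x − 400|: 83, 63, 0, 77, 24, 97, 915, 31, 116, 13, 87
Sorted deviations: 0, 13, 24, 31, 63, 77, 83, 87, 97, 116, 915 → MAD = 77

77 ms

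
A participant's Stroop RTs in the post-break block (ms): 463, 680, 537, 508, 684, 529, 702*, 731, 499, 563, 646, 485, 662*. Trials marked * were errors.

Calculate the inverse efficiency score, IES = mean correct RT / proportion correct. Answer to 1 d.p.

679.5 ms

Correct trials (n=11): 463, 680, 537, 508, 684, 529, 731, 499, 563, 646, 485
Mean correct RT = 6325/11 = 575.0000 ms
Proportion correct = 11/13
IES = 575.0000 / (11/13) = 679.545 ms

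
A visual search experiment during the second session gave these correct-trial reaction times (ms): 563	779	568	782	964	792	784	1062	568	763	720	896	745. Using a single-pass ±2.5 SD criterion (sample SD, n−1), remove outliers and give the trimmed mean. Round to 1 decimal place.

n = 13, ΣRT = 9986, M = 768.154
Σ(x−M)² = 267267.69; s = √(267267.69/12) = 149.239
Cutoffs: 768.154 ± 2.5·149.239 → [395.1, 1141.3]
No RTs fall outside the cutoffs; all 13 retained. Mean = 9986/13 = 768.154

768.2 ms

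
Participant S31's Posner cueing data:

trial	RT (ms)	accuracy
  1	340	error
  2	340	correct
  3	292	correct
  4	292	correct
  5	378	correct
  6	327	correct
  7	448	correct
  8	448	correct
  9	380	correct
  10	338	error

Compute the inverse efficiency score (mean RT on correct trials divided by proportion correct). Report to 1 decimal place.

453.9 ms

Correct trials (n=8): 340, 292, 292, 378, 327, 448, 448, 380
Mean correct RT = 2905/8 = 363.1250 ms
Proportion correct = 8/10
IES = 363.1250 / (8/10) = 453.906 ms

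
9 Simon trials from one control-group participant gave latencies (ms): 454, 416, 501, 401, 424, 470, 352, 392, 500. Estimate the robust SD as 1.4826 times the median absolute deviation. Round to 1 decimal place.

Sorted: 352, 392, 401, 416, 424, 454, 470, 500, 501 → median = 424
|x − 424| sorted: 0, 8, 23, 30, 32, 46, 72, 76, 77 → MAD = 32
Robust SD ≈ 1.4826 × 32 = 47.443

47.4 ms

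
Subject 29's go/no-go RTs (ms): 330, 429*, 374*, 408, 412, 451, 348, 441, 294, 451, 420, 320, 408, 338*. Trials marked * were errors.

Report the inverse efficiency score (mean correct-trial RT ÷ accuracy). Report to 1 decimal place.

Correct trials (n=11): 330, 408, 412, 451, 348, 441, 294, 451, 420, 320, 408
Mean correct RT = 4283/11 = 389.3636 ms
Proportion correct = 11/14
IES = 389.3636 / (11/14) = 495.554 ms

495.6 ms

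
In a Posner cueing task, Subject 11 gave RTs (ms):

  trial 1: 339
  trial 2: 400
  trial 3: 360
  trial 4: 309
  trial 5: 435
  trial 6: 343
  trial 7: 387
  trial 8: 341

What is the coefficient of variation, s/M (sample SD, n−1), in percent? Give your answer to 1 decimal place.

11.1%

n = 8, Σ = 2914, M = 364.2500
Σ(x−M)² = 11501.500; s = √(11501.500/7) = 40.5348
CV = 40.5348 / 364.2500 = 0.11128 = 11.128%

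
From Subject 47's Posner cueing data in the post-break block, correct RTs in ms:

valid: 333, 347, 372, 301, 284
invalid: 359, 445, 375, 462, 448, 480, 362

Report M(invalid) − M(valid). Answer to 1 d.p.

M(valid) = 1637/5 = 327.400
M(invalid) = 2931/7 = 418.714
Difference = 418.714 − 327.400 = 91.314 ms

91.3 ms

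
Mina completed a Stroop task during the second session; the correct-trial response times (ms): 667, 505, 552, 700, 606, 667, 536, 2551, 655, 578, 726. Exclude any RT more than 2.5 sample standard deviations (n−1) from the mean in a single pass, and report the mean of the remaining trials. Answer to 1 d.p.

n = 11, ΣRT = 8743, M = 794.818
Σ(x−M)² = 3442729.64; s = √(3442729.64/10) = 586.748
Cutoffs: 794.818 ± 2.5·586.748 → [-672.1, 2261.7]
Outside: 2551 → excluded.
Retained (n=10): Σ = 6192, mean = 6192/10 = 619.200

619.2 ms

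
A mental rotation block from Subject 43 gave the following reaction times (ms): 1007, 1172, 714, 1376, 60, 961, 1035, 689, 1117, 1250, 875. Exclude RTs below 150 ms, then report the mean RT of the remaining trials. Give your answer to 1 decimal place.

Excluded: 60
Retained (n=10): Σ = 10196
Mean = 10196/10 = 1019.6000

1019.6 ms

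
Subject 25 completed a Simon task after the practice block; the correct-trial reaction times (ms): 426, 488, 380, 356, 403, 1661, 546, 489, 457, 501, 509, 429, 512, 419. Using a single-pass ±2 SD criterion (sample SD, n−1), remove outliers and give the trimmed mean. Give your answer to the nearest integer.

455 ms

n = 14, ΣRT = 7576, M = 541.143
Σ(x−M)² = 1390301.71; s = √(1390301.71/13) = 327.026
Cutoffs: 541.143 ± 2·327.026 → [-112.9, 1195.2]
Outside: 1661 → excluded.
Retained (n=13): Σ = 5915, mean = 5915/13 = 455.000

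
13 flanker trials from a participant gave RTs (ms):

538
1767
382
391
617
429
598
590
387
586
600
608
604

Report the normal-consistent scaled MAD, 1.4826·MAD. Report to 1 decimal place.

Sorted: 382, 387, 391, 429, 538, 586, 590, 598, 600, 604, 608, 617, 1767 → median = 590
|x − 590| sorted: 0, 4, 8, 10, 14, 18, 27, 52, 161, 199, 203, 208, 1177 → MAD = 27
Robust SD ≈ 1.4826 × 27 = 40.030

40.0 ms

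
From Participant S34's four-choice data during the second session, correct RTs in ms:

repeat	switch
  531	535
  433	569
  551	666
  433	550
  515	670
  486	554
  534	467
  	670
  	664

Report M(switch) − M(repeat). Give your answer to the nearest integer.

M(repeat) = 3483/7 = 497.571
M(switch) = 5345/9 = 593.889
Difference = 593.889 − 497.571 = 96.317 ms

96 ms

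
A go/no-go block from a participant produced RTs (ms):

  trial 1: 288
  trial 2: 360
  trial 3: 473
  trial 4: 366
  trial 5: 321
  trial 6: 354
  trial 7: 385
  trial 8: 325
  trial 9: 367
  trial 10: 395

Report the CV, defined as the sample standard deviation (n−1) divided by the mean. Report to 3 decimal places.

0.138

n = 10, Σ = 3634, M = 363.4000
Σ(x−M)² = 22554.400; s = √(22554.400/9) = 50.0604
CV = 50.0604 / 363.4000 = 0.13776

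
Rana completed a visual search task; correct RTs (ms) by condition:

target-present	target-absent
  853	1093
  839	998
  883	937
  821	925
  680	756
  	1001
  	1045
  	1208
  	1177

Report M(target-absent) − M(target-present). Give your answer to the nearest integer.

M(target-present) = 4076/5 = 815.200
M(target-absent) = 9140/9 = 1015.556
Difference = 1015.556 − 815.200 = 200.356 ms

200 ms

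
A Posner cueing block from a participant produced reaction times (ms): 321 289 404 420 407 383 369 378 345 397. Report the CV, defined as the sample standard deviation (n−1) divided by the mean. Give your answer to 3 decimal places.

n = 10, Σ = 3713, M = 371.3000
Σ(x−M)² = 15558.100; s = √(15558.100/9) = 41.5774
CV = 41.5774 / 371.3000 = 0.11198

0.112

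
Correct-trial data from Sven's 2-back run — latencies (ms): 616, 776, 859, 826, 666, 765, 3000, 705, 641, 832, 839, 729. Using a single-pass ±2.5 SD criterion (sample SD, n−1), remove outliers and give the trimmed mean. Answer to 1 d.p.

n = 12, ΣRT = 11254, M = 937.833
Σ(x−M)² = 4711685.67; s = √(4711685.67/11) = 654.473
Cutoffs: 937.833 ± 2.5·654.473 → [-698.3, 2574.0]
Outside: 3000 → excluded.
Retained (n=11): Σ = 8254, mean = 8254/11 = 750.364

750.4 ms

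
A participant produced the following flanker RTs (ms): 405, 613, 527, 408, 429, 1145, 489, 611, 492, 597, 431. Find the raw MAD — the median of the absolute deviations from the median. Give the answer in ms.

Sorted: 405, 408, 429, 431, 489, 492, 527, 597, 611, 613, 1145 → median = 492
|x − 492|: 87, 121, 35, 84, 63, 653, 3, 119, 0, 105, 61
Sorted deviations: 0, 3, 35, 61, 63, 84, 87, 105, 119, 121, 653 → MAD = 84

84 ms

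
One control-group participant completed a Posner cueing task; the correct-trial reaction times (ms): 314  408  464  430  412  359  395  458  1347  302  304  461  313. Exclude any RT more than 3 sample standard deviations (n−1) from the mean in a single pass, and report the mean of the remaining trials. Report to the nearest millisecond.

385 ms

n = 13, ΣRT = 5967, M = 459.000
Σ(x−M)² = 899336.00; s = √(899336.00/12) = 273.760
Cutoffs: 459.000 ± 3·273.760 → [-362.3, 1280.3]
Outside: 1347 → excluded.
Retained (n=12): Σ = 4620, mean = 4620/12 = 385.000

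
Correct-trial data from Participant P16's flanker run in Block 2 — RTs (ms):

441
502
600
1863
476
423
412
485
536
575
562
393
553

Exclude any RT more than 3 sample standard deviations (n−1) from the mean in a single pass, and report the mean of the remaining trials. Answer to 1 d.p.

n = 13, ΣRT = 7821, M = 601.615
Σ(x−M)² = 1776517.08; s = √(1776517.08/12) = 384.764
Cutoffs: 601.615 ± 3·384.764 → [-552.7, 1755.9]
Outside: 1863 → excluded.
Retained (n=12): Σ = 5958, mean = 5958/12 = 496.500

496.5 ms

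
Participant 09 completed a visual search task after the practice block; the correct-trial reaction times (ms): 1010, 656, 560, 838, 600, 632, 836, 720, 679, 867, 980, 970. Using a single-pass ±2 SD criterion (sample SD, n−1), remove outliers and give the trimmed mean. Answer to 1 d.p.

n = 12, ΣRT = 9348, M = 779.000
Σ(x−M)² = 274938.00; s = √(274938.00/11) = 158.096
Cutoffs: 779.000 ± 2·158.096 → [462.8, 1095.2]
No RTs fall outside the cutoffs; all 12 retained. Mean = 9348/12 = 779.000

779.0 ms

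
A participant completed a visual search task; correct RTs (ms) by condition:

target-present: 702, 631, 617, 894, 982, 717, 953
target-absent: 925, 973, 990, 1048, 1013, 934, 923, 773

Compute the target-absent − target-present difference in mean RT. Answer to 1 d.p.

M(target-present) = 5496/7 = 785.143
M(target-absent) = 7579/8 = 947.375
Difference = 947.375 − 785.143 = 162.232 ms

162.2 ms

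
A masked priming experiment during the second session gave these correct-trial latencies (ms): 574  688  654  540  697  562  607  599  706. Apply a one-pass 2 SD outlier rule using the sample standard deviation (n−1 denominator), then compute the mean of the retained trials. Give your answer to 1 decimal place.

n = 9, ΣRT = 5627, M = 625.222
Σ(x−M)² = 31349.56; s = √(31349.56/8) = 62.599
Cutoffs: 625.222 ± 2·62.599 → [500.0, 750.4]
No RTs fall outside the cutoffs; all 9 retained. Mean = 5627/9 = 625.222

625.2 ms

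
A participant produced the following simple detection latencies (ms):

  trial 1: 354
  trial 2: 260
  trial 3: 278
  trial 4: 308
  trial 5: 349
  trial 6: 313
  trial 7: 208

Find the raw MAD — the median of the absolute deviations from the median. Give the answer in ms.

41 ms

Sorted: 208, 260, 278, 308, 313, 349, 354 → median = 308
|x − 308|: 46, 48, 30, 0, 41, 5, 100
Sorted deviations: 0, 5, 30, 41, 46, 48, 100 → MAD = 41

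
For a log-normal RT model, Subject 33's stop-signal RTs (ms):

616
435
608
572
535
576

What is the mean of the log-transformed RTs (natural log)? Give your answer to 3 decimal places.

6.316

ln(RT): 6.4232, 6.0753, 6.4102, 6.3491, 6.2823, 6.3561
Σ ln(RT) = 37.8963
Mean = 37.8963/6 = 6.31605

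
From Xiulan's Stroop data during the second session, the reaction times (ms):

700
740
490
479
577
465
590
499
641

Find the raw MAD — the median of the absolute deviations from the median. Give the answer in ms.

Sorted: 465, 479, 490, 499, 577, 590, 641, 700, 740 → median = 577
|x − 577|: 123, 163, 87, 98, 0, 112, 13, 78, 64
Sorted deviations: 0, 13, 64, 78, 87, 98, 112, 123, 163 → MAD = 87

87 ms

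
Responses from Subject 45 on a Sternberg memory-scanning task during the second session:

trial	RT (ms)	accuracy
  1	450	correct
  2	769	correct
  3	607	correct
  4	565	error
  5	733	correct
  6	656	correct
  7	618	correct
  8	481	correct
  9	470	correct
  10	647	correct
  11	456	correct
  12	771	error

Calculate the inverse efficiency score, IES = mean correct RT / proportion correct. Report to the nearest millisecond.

706 ms

Correct trials (n=10): 450, 769, 607, 733, 656, 618, 481, 470, 647, 456
Mean correct RT = 5887/10 = 588.7000 ms
Proportion correct = 10/12
IES = 588.7000 / (10/12) = 706.440 ms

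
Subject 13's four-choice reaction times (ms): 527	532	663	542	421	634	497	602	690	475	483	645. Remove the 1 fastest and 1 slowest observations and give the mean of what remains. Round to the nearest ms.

560 ms

Sorted: 421, 475, 483, 497, 527, 532, 542, 602, 634, 645, 663, 690
Drop lowest 1 (421) and highest 1 (690)
Remaining (n=10): Σ = 5600, mean = 5600/10 = 560.000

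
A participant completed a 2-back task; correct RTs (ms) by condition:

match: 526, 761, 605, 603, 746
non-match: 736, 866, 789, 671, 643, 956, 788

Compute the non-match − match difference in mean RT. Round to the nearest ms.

130 ms

M(match) = 3241/5 = 648.200
M(non-match) = 5449/7 = 778.429
Difference = 778.429 − 648.200 = 130.229 ms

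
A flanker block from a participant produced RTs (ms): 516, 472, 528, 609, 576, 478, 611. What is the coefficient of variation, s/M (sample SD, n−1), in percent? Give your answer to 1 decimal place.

10.7%

n = 7, Σ = 3790, M = 541.4286
Σ(x−M)² = 20271.714; s = √(20271.714/6) = 58.1259
CV = 58.1259 / 541.4286 = 0.10736 = 10.736%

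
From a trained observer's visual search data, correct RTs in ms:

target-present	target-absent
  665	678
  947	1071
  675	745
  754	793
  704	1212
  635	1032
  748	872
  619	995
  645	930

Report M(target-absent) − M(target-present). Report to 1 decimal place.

M(target-present) = 6392/9 = 710.222
M(target-absent) = 8328/9 = 925.333
Difference = 925.333 − 710.222 = 215.111 ms

215.1 ms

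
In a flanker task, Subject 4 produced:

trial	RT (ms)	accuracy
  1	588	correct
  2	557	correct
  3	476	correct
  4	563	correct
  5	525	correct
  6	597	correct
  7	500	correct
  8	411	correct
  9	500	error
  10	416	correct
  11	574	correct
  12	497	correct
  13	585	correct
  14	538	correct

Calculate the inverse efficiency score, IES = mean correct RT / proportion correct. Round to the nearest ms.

566 ms

Correct trials (n=13): 588, 557, 476, 563, 525, 597, 500, 411, 416, 574, 497, 585, 538
Mean correct RT = 6827/13 = 525.1538 ms
Proportion correct = 13/14
IES = 525.1538 / (13/14) = 565.550 ms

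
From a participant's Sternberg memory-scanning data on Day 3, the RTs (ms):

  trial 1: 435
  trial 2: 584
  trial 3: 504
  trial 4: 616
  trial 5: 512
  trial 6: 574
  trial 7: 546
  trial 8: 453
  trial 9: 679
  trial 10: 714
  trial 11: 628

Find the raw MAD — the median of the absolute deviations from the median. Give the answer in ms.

Sorted: 435, 453, 504, 512, 546, 574, 584, 616, 628, 679, 714 → median = 574
|x − 574|: 139, 10, 70, 42, 62, 0, 28, 121, 105, 140, 54
Sorted deviations: 0, 10, 28, 42, 54, 62, 70, 105, 121, 139, 140 → MAD = 62

62 ms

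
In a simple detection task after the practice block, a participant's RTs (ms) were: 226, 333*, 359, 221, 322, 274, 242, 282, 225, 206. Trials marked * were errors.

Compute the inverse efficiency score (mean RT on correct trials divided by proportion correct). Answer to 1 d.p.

Correct trials (n=9): 226, 359, 221, 322, 274, 242, 282, 225, 206
Mean correct RT = 2357/9 = 261.8889 ms
Proportion correct = 9/10
IES = 261.8889 / (9/10) = 290.988 ms

291.0 ms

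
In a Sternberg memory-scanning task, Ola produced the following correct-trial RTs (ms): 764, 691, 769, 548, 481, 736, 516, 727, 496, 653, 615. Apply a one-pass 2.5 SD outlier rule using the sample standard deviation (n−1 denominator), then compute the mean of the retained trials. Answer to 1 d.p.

636.0 ms

n = 11, ΣRT = 6996, M = 636.000
Σ(x−M)² = 121878.00; s = √(121878.00/10) = 110.398
Cutoffs: 636.000 ± 2.5·110.398 → [360.0, 912.0]
No RTs fall outside the cutoffs; all 11 retained. Mean = 6996/11 = 636.000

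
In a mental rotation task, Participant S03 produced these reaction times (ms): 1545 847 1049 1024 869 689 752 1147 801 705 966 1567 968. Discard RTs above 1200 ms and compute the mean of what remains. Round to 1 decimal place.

892.5 ms

Excluded: 1545, 1567
Retained (n=11): Σ = 9817
Mean = 9817/11 = 892.4545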